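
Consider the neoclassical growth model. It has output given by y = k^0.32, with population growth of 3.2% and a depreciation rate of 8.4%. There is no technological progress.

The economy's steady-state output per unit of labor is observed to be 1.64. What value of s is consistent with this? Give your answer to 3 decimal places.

In steady state, investment equals break-even investment: s·k^α = (n + δ)·k.
Since y* = [s/(n + δ)]^(α/(1−α)), we have s/(n + δ) = (y*)^((1−α)/α) = 1.64^2.125 = 2.8612.
Therefore s = 2.8612 × (n + δ) = 2.8612 × 0.116 = 0.3319.

s ≈ 0.332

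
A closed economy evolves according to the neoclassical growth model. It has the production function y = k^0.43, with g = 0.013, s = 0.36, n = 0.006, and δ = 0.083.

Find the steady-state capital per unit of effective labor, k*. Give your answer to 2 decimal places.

At the steady state, Δk = 0, so s·k^α = (n + g + δ)·k.
Dividing both sides by k: k^(1−α) = s / (n + g + δ).
k^0.57 = 0.36 / (0.006 + 0.013 + 0.083) = 0.36 / 0.102 = 3.5294
k* = 3.5294^(1/0.57) ≈ 9.1386

k* ≈ 9.14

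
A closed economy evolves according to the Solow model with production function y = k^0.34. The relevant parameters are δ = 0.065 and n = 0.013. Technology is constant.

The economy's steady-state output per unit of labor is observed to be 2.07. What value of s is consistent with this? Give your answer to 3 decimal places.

Steady state requires s·f(k) = (n + δ)·k, i.e. s·k^α = (n + δ)·k.
Since y* = [s/(n + δ)]^(α/(1−α)), we have s/(n + δ) = (y*)^((1−α)/α) = 2.07^1.9412 = 4.1055.
Therefore s = 4.1055 × (n + δ) = 4.1055 × 0.078 = 0.3202.

s ≈ 0.320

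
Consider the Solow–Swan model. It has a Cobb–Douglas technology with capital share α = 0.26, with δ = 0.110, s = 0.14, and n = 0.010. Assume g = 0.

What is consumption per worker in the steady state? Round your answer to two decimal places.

At the steady state, Δk = 0, so s·k^α = (n + δ)·k.
Dividing both sides by k: k^(1−α) = s / (n + δ).
k^0.74 = 0.14 / (0.010 + 0.110) = 0.14 / 0.120 = 1.1667
k* = 1.1667^(1/0.74) ≈ 1.2316
y* = (k*)^α = 1.2316^0.26 ≈ 1.0557
c* = (1 − s)·y* = (1 − 0.14) × 1.0557 ≈ 0.9079

c* ≈ 0.91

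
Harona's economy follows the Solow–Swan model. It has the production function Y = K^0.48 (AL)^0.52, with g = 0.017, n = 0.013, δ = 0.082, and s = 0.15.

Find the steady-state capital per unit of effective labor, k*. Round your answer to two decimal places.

Steady state requires s·f(k) = (n + g + δ)·k, i.e. s·k^α = (n + g + δ)·k.
Rearranging, k^(1−α) = s / (n + g + δ).
k^0.52 = 0.15 / (0.013 + 0.017 + 0.082) = 0.15 / 0.112 = 1.3393
k* = 1.3393^(1/0.52) ≈ 1.7539

k* ≈ 1.75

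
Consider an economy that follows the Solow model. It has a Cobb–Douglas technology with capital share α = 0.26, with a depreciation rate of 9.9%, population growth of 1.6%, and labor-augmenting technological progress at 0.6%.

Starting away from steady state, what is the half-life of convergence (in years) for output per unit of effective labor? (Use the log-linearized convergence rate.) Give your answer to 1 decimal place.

t_½ ≈ 7.7 years

Near the steady state the convergence rate is λ = (1 − α)(n + g + δ).
λ = (1 − 0.26) × 0.121 = 0.74 × 0.121 = 0.08954
Half-life = ln 2 / λ = 0.6931 / 0.08954 ≈ 7.74 years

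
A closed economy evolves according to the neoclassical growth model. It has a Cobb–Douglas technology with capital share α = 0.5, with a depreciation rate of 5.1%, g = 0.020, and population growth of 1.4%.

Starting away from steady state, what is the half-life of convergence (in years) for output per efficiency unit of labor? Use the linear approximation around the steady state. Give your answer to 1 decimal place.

Near the steady state the convergence rate is λ = (1 − α)(n + g + δ).
λ = (1 − 0.5) × 0.085 = 0.5 × 0.085 = 0.0425
Half-life = ln 2 / λ = 0.6931 / 0.0425 ≈ 16.31 years

t_½ ≈ 16.3 years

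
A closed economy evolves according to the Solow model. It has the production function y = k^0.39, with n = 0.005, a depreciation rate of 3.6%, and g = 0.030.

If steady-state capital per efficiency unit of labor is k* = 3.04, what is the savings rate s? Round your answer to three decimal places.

Steady state requires s·f(k) = (n + g + δ)·k, i.e. s·k^α = (n + g + δ)·k.
So s / (n + g + δ) = (k*)^(1−α) = 3.04^0.61 = 1.9704.
Therefore s = 1.9704 × (n + g + δ) = 1.9704 × 0.071 = 0.1399.

s ≈ 0.140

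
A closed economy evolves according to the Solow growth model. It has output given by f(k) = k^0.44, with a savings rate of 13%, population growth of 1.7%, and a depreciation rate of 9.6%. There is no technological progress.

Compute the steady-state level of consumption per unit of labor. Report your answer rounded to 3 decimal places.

At the steady state, Δk = 0, so s·k^α = (n + δ)·k.
Dividing both sides by k: k^(1−α) = s / (n + δ).
k^0.56 = 0.13 / (0.017 + 0.096) = 0.13 / 0.113 = 1.1504
k* = 1.1504^(1/0.56) ≈ 1.2843
y* = (k*)^α = 1.2843^0.44 ≈ 1.1164
c* = (1 − s)·y* = (1 − 0.13) × 1.1164 ≈ 0.9713

c* ≈ 0.971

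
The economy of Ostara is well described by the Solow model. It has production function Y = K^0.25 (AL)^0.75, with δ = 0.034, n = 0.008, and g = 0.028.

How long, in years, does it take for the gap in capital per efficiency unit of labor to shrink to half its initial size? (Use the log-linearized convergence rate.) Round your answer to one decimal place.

half-life ≈ 13.2 years

Near the steady state the convergence rate is λ = (1 − α)(n + g + δ).
λ = (1 − 0.25) × 0.070 = 0.75 × 0.070 = 0.0525
Half-life = ln 2 / λ = 0.6931 / 0.0525 ≈ 13.20 years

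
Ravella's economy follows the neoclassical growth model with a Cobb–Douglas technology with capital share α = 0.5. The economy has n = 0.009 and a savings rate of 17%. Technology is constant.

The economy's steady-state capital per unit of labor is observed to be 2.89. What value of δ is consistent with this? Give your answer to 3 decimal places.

Steady state requires s·f(k) = (n + δ)·k, i.e. s·k^α = (n + δ)·k.
So s / (n + δ) = (k*)^(1−α) = 2.89^0.5 = 1.7000.
Therefore n + δ = s / 1.7000 = 0.17 / 1.7000 = 0.1000, so δ = 0.1000 − 0.009 = 0.0910.

δ ≈ 0.091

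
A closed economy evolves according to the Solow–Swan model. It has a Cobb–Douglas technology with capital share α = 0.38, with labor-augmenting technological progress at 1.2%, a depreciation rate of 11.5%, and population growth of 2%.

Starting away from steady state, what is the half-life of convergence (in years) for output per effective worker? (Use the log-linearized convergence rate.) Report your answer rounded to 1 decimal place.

Near the steady state the convergence rate is λ = (1 − α)(n + g + δ).
λ = (1 − 0.38) × 0.147 = 0.62 × 0.147 = 0.09114
Half-life = ln 2 / λ = 0.6931 / 0.09114 ≈ 7.60 years

half-life ≈ 7.6 years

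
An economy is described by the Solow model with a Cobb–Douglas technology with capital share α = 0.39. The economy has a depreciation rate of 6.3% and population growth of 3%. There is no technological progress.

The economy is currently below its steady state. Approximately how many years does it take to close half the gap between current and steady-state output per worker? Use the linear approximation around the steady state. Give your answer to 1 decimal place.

half-life ≈ 12.2 years

Near the steady state the convergence rate is λ = (1 − α)(n + δ).
λ = (1 − 0.39) × 0.093 = 0.61 × 0.093 = 0.05673
Half-life = ln 2 / λ = 0.6931 / 0.05673 ≈ 12.22 years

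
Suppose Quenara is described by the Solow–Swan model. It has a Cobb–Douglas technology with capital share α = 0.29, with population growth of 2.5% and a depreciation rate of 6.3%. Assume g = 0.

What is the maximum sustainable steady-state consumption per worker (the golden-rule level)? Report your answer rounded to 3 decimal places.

At the golden rule, f'(k) = n + δ, so α·k^(α−1) = n + δ and k_gold = (α/(n + δ))^(1/(1−α)).
k_gold = (0.29/0.088)^(1/0.71) = 3.2955^1.4085 ≈ 5.3640
c_gold = f(k_gold) − (n + δ)·k_gold = 1.6276 − 0.088×5.3640 ≈ 1.1556

c_gold ≈ 1.156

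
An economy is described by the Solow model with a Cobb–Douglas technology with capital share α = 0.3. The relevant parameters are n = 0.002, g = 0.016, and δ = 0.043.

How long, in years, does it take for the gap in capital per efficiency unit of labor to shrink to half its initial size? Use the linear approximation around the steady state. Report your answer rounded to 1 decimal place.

about 16.2 years

Near the steady state the convergence rate is λ = (1 − α)(n + g + δ).
λ = (1 − 0.3) × 0.061 = 0.7 × 0.061 = 0.0427
Half-life = ln 2 / λ = 0.6931 / 0.0427 ≈ 16.23 years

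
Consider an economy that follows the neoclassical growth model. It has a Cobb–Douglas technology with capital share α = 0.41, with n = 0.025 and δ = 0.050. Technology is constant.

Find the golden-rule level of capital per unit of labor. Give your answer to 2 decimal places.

The golden rule sets f'(k) = n + δ, i.e. α·k^(α−1) = n + δ.
So k^(1−α) = α / (n + δ) = 0.41 / 0.075 = 5.4667.
k_gold = 5.4667^(1/0.59) ≈ 17.7984

k_gold ≈ 17.80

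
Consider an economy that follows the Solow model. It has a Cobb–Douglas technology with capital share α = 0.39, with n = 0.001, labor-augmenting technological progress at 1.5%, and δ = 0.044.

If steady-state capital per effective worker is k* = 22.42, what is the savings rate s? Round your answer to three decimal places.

s ≈ 0.400

At the steady state, Δk = 0, so s·k^α = (n + g + δ)·k.
So s / (n + g + δ) = (k*)^(1−α) = 22.42^0.61 = 6.6663.
Therefore s = 6.6663 × (n + g + δ) = 6.6663 × 0.060 = 0.4000.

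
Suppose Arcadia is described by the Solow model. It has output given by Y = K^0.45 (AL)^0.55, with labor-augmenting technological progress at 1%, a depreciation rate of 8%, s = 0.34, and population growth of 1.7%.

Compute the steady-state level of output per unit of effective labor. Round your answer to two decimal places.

At the steady state, Δk = 0, so s·k^α = (n + g + δ)·k.
Dividing both sides by k: k^(1−α) = s / (n + g + δ).
k^0.55 = 0.34 / (0.017 + 0.010 + 0.080) = 0.34 / 0.107 = 3.1776
k* = 3.1776^(1/0.55) ≈ 8.1829
y* = (k*)^α = 8.1829^0.45 ≈ 2.5752

y* ≈ 2.58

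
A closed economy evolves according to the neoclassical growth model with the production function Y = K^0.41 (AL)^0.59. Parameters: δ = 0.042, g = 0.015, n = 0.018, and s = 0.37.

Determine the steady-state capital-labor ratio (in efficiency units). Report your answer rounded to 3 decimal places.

Steady state requires s·f(k) = (n + g + δ)·k, i.e. s·k^α = (n + g + δ)·k.
Dividing both sides by k: k^(1−α) = s / (n + g + δ).
k^0.59 = 0.37 / (0.018 + 0.015 + 0.042) = 0.37 / 0.075 = 4.9333
k* = 4.9333^(1/0.59) ≈ 14.9558

k* = 14.956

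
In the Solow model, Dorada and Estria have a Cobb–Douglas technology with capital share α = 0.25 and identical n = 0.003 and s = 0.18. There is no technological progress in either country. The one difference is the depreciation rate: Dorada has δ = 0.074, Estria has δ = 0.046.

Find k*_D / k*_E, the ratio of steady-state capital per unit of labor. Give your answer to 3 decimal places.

Steady-state k* = [s/(n + δ)]^(1/(1−α)), so the ratio is [ (s_D/(n + δ)_D) / (s_E/(n + δ)_E) ]^1.3333.
s_D/(n + δ)_D = 0.18/0.077 = 2.3377; s_E/(n + δ)_E = 0.18/0.049 = 3.6735.
Ratio = (2.3377/3.6735)^1.3333 = 0.6364^1.3333 ≈ 0.5474

k*_D / k*_E ≈ 0.547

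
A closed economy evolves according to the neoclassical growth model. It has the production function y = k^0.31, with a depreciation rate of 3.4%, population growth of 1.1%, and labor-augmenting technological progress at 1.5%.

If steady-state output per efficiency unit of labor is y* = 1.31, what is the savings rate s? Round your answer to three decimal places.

s ≈ 0.109

At the steady state, Δk = 0, so s·k^α = (n + g + δ)·k.
Since y* = [s/(n + g + δ)]^(α/(1−α)), we have s/(n + g + δ) = (y*)^((1−α)/α) = 1.31^2.2258 = 1.8240.
Therefore s = 1.8240 × (n + g + δ) = 1.8240 × 0.060 = 0.1094.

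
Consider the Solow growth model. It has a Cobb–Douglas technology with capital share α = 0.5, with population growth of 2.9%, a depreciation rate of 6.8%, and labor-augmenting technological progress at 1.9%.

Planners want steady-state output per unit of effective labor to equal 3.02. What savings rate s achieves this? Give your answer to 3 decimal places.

s ≈ 0.350

Steady state requires s·f(k) = (n + g + δ)·k, i.e. s·k^α = (n + g + δ)·k.
Since y* = [s/(n + g + δ)]^(α/(1−α)), we have s/(n + g + δ) = (y*)^((1−α)/α) = 3.02^1 = 3.0200.
Therefore s = 3.0200 × (n + g + δ) = 3.0200 × 0.116 = 0.3503.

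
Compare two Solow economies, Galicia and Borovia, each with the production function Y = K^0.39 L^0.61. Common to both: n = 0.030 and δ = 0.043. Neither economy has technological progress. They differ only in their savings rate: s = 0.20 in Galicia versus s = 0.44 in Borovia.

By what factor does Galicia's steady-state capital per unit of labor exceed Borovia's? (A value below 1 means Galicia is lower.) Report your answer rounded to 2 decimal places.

k*_G / k*_B ≈ 0.27

Steady-state k* = [s/(n + δ)]^(1/(1−α)), so the ratio is [ (s_G/(n + δ)_G) / (s_B/(n + δ)_B) ]^1.6393.
s_G/(n + δ)_G = 0.20/0.073 = 2.7397; s_B/(n + δ)_B = 0.44/0.073 = 6.0274.
Ratio = (2.7397/6.0274)^1.6393 = 0.4545^1.6393 ≈ 0.2745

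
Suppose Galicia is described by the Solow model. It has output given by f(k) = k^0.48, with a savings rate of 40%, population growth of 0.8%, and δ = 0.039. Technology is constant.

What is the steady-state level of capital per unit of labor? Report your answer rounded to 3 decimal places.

k* = 61.431

In steady state, investment equals break-even investment: s·k^α = (n + δ)·k.
Rearranging, k^(1−α) = s / (n + δ).
k^0.52 = 0.40 / (0.008 + 0.039) = 0.40 / 0.047 = 8.5106
k* = 8.5106^(1/0.52) ≈ 61.4306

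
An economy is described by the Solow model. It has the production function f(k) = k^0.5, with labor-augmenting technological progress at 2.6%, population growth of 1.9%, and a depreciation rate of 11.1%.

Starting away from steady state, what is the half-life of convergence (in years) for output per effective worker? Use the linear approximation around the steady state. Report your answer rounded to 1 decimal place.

Near the steady state the convergence rate is λ = (1 − α)(n + g + δ).
λ = (1 − 0.5) × 0.156 = 0.5 × 0.156 = 0.0780
Half-life = ln 2 / λ = 0.6931 / 0.0780 ≈ 8.89 years

t_½ ≈ 8.9 years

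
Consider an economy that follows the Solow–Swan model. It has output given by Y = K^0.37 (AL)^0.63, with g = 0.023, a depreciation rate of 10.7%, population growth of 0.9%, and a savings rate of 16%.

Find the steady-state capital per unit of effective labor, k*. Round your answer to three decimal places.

k* = 1.250

In steady state, investment equals break-even investment: s·k^α = (n + g + δ)·k.
Dividing both sides by k: k^(1−α) = s / (n + g + δ).
k^0.63 = 0.16 / (0.009 + 0.023 + 0.107) = 0.16 / 0.139 = 1.1511
k* = 1.1511^(1/0.63) ≈ 1.2503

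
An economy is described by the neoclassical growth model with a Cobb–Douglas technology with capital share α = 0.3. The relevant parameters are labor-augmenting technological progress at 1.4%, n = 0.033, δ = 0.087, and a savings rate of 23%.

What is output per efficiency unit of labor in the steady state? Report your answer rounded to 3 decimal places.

y* ≈ 1.261

Steady state requires s·f(k) = (n + g + δ)·k, i.e. s·k^α = (n + g + δ)·k.
Rearranging, k^(1−α) = s / (n + g + δ).
k^0.7 = 0.23 / (0.033 + 0.014 + 0.087) = 0.23 / 0.134 = 1.7164
k* = 1.7164^(1/0.7) ≈ 2.1636
y* = (k*)^α = 2.1636^0.3 ≈ 1.2605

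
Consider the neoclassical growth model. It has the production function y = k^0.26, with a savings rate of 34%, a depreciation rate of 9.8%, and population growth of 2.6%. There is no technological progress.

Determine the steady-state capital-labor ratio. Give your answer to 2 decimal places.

In steady state, investment equals break-even investment: s·k^α = (n + δ)·k.
Rearranging, k^(1−α) = s / (n + δ).
k^0.74 = 0.34 / (0.026 + 0.098) = 0.34 / 0.124 = 2.7419
k* = 2.7419^(1/0.74) ≈ 3.9081

k* = 3.91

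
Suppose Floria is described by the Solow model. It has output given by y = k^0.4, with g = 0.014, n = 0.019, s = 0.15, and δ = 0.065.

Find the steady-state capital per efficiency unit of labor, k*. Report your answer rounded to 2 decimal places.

At the steady state, Δk = 0, so s·k^α = (n + g + δ)·k.
Dividing both sides by k: k^(1−α) = s / (n + g + δ).
k^0.6 = 0.15 / (0.019 + 0.014 + 0.065) = 0.15 / 0.098 = 1.5306
k* = 1.5306^(1/0.6) ≈ 2.0328

k* = 2.03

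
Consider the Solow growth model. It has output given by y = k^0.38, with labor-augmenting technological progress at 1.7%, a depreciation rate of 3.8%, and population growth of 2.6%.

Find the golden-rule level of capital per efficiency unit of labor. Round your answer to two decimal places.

The golden rule sets f'(k) = n + g + δ, i.e. α·k^(α−1) = n + g + δ.
So k^(1−α) = α / (n + g + δ) = 0.38 / 0.081 = 4.6914.
k_gold = 4.6914^(1/0.62) ≈ 12.0989

k_gold ≈ 12.10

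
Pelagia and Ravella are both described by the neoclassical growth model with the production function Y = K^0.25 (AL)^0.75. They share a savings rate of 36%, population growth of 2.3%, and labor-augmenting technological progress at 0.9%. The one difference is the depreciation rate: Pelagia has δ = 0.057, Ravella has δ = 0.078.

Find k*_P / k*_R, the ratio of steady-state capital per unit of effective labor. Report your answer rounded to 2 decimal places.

ratio ≈ 1.33

Steady-state k* = [s/(n + g + δ)]^(1/(1−α)), so the ratio is [ (s_P/(n + g + δ)_P) / (s_R/(n + g + δ)_R) ]^1.3333.
s_P/(n + g + δ)_P = 0.36/0.089 = 4.0449; s_R/(n + g + δ)_R = 0.36/0.110 = 3.2727.
Ratio = (4.0449/3.2727)^1.3333 = 1.2360^1.3333 ≈ 1.3264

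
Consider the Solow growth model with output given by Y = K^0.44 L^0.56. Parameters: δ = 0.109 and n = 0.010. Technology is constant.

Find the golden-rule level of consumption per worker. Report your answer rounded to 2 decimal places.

At the golden rule, f'(k) = n + δ, so α·k^(α−1) = n + δ and k_gold = (α/(n + δ))^(1/(1−α)).
k_gold = (0.44/0.119)^(1/0.56) = 3.6975^1.7857 ≈ 10.3303
c_gold = f(k_gold) − (n + δ)·k_gold = 2.7939 − 0.119×10.3303 ≈ 1.5646

c_gold ≈ 1.56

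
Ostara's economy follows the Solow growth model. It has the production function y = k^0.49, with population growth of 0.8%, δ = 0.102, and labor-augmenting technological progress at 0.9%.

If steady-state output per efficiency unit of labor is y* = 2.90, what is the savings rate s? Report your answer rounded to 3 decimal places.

s ≈ 0.360

At the steady state, Δk = 0, so s·k^α = (n + g + δ)·k.
Since y* = [s/(n + g + δ)]^(α/(1−α)), we have s/(n + g + δ) = (y*)^((1−α)/α) = 2.90^1.0408 = 3.0288.
Therefore s = 3.0288 × (n + g + δ) = 3.0288 × 0.119 = 0.3604.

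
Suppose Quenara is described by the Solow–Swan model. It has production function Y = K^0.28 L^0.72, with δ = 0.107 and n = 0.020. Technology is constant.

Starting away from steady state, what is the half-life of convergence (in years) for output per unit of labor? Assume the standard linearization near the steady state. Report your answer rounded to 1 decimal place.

Near the steady state the convergence rate is λ = (1 − α)(n + δ).
λ = (1 − 0.28) × 0.127 = 0.72 × 0.127 = 0.09144
Half-life = ln 2 / λ = 0.6931 / 0.09144 ≈ 7.58 years

half-life ≈ 7.6 years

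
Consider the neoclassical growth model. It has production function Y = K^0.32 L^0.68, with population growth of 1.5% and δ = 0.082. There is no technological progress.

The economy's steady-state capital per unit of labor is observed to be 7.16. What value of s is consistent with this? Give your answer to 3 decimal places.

Steady state requires s·f(k) = (n + δ)·k, i.e. s·k^α = (n + δ)·k.
So s / (n + δ) = (k*)^(1−α) = 7.16^0.68 = 3.8137.
Therefore s = 3.8137 × (n + δ) = 3.8137 × 0.097 = 0.3699.

s ≈ 0.370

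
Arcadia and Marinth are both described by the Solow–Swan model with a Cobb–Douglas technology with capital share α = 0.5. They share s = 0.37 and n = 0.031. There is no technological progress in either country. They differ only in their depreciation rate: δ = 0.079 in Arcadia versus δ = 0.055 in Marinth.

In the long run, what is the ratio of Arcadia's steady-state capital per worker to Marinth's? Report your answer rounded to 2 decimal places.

Steady-state k* = [s/(n + δ)]^(1/(1−α)), so the ratio is [ (s_A/(n + δ)_A) / (s_M/(n + δ)_M) ]^2.
s_A/(n + δ)_A = 0.37/0.110 = 3.3636; s_M/(n + δ)_M = 0.37/0.086 = 4.3023.
Ratio = (3.3636/4.3023)^2 = 0.7818^2 ≈ 0.6112

ratio ≈ 0.61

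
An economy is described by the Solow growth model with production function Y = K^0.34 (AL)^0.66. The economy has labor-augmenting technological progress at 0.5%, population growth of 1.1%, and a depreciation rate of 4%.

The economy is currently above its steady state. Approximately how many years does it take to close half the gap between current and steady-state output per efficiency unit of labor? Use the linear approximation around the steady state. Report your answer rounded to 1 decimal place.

Near the steady state the convergence rate is λ = (1 − α)(n + g + δ).
λ = (1 − 0.34) × 0.056 = 0.66 × 0.056 = 0.03696
Half-life = ln 2 / λ = 0.6931 / 0.03696 ≈ 18.75 years

half-life ≈ 18.8 years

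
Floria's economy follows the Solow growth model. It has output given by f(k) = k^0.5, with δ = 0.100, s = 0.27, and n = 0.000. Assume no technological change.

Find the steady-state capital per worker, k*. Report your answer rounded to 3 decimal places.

In steady state, investment equals break-even investment: s·k^α = (n + δ)·k.
Rearranging, k^(1−α) = s / (n + δ).
k^0.5 = 0.27 / (0.000 + 0.100) = 0.27 / 0.100 = 2.7000
k* = 2.7000^(1/0.5) ≈ 7.2900

k* ≈ 7.290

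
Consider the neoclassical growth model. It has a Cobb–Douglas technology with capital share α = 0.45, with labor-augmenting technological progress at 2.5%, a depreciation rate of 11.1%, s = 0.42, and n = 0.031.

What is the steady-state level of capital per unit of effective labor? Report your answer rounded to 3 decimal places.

In steady state, investment equals break-even investment: s·k^α = (n + g + δ)·k.
Rearranging, k^(1−α) = s / (n + g + δ).
k^0.55 = 0.42 / (0.031 + 0.025 + 0.111) = 0.42 / 0.167 = 2.5150
k* = 2.5150^(1/0.55) ≈ 5.3487

k* ≈ 5.349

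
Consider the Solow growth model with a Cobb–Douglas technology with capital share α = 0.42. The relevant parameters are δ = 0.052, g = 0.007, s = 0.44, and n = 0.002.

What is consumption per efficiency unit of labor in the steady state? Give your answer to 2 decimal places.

At the steady state, Δk = 0, so s·k^α = (n + g + δ)·k.
Dividing both sides by k: k^(1−α) = s / (n + g + δ).
k^0.58 = 0.44 / (0.002 + 0.007 + 0.052) = 0.44 / 0.061 = 7.2131
k* = 7.2131^(1/0.58) ≈ 30.1662
y* = (k*)^α = 30.1662^0.42 ≈ 4.1821
c* = (1 − s)·y* = (1 − 0.44) × 4.1821 ≈ 2.3420

c* = 2.34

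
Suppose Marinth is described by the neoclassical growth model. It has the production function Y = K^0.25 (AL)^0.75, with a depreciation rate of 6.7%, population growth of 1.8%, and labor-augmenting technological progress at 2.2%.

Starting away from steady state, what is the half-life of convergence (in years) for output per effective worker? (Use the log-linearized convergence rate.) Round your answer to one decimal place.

Near the steady state the convergence rate is λ = (1 − α)(n + g + δ).
λ = (1 − 0.25) × 0.107 = 0.75 × 0.107 = 0.08025
Half-life = ln 2 / λ = 0.6931 / 0.08025 ≈ 8.64 years

half-life ≈ 8.6 years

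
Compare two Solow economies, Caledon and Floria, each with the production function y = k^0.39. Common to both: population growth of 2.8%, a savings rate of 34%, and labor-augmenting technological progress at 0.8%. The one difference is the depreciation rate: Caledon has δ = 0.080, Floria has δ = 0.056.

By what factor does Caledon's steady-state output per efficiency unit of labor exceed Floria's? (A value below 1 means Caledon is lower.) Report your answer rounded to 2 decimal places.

Steady-state y* = [s/(n + g + δ)]^(α/(1−α)), so the ratio is [ (s_C/(n + g + δ)_C) / (s_F/(n + g + δ)_F) ]^0.6393.
s_C/(n + g + δ)_C = 0.34/0.116 = 2.9310; s_F/(n + g + δ)_F = 0.34/0.092 = 3.6957.
Ratio = (2.9310/3.6957)^0.6393 = 0.7931^0.6393 ≈ 0.8623

ratio ≈ 0.86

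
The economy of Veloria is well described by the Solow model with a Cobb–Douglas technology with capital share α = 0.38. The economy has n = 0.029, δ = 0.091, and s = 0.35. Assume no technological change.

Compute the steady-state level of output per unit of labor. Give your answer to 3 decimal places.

y* ≈ 1.927

At the steady state, Δk = 0, so s·k^α = (n + δ)·k.
Rearranging, k^(1−α) = s / (n + δ).
k^0.62 = 0.35 / (0.029 + 0.091) = 0.35 / 0.120 = 2.9167
k* = 2.9167^(1/0.62) ≈ 5.6212
y* = (k*)^α = 5.6212^0.38 ≈ 1.9272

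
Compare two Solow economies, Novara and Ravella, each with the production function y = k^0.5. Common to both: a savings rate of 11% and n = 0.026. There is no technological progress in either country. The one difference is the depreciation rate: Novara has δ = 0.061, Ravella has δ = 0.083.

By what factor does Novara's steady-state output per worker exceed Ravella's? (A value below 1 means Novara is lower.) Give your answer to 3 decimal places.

ratio ≈ 1.253

Steady-state y* = [s/(n + δ)]^(α/(1−α)), so the ratio is [ (s_N/(n + δ)_N) / (s_R/(n + δ)_R) ]^1.
s_N/(n + δ)_N = 0.11/0.087 = 1.2644; s_R/(n + δ)_R = 0.11/0.109 = 1.0092.
Ratio = (1.2644/1.0092)^1 = 1.2529^1 ≈ 1.2529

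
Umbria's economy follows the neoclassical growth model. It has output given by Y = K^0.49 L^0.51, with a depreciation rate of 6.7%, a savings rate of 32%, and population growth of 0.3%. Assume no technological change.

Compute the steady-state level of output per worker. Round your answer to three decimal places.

Steady state requires s·f(k) = (n + δ)·k, i.e. s·k^α = (n + δ)·k.
Dividing both sides by k: k^(1−α) = s / (n + δ).
k^0.51 = 0.32 / (0.003 + 0.067) = 0.32 / 0.070 = 4.5714
k* = 4.5714^(1/0.51) ≈ 19.6886
y* = (k*)^α = 19.6886^0.49 ≈ 4.3069

y* ≈ 4.307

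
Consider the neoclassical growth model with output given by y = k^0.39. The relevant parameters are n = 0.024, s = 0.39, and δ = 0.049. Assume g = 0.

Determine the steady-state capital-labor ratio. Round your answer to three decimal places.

k* = 15.596

At the steady state, Δk = 0, so s·k^α = (n + δ)·k.
Dividing both sides by k: k^(1−α) = s / (n + δ).
k^0.61 = 0.39 / (0.024 + 0.049) = 0.39 / 0.073 = 5.3425
k* = 5.3425^(1/0.61) ≈ 15.5964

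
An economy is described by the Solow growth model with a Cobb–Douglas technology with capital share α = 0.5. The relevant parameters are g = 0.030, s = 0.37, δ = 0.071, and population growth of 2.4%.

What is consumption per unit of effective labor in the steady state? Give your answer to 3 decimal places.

c* ≈ 1.865

Steady state requires s·f(k) = (n + g + δ)·k, i.e. s·k^α = (n + g + δ)·k.
Rearranging, k^(1−α) = s / (n + g + δ).
k^0.5 = 0.37 / (0.024 + 0.030 + 0.071) = 0.37 / 0.125 = 2.9600
k* = 2.9600^(1/0.5) ≈ 8.7616
y* = (k*)^α = 8.7616^0.5 ≈ 2.9600
c* = (1 − s)·y* = (1 − 0.37) × 2.9600 ≈ 1.8648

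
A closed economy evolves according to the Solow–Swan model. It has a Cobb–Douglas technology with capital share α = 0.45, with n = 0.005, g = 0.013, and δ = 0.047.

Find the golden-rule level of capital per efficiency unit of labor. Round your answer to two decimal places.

k_gold ≈ 33.71

The golden rule sets f'(k) = n + g + δ, i.e. α·k^(α−1) = n + g + δ.
So k^(1−α) = α / (n + g + δ) = 0.45 / 0.065 = 6.9231.
k_gold = 6.9231^(1/0.55) ≈ 33.7147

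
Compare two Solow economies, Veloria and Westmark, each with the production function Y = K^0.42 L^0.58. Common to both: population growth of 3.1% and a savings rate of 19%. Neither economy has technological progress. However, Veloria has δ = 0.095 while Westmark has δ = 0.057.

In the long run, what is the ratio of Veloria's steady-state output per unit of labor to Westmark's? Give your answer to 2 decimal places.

Steady-state y* = [s/(n + δ)]^(α/(1−α)), so the ratio is [ (s_V/(n + δ)_V) / (s_W/(n + δ)_W) ]^0.7241.
s_V/(n + δ)_V = 0.19/0.126 = 1.5079; s_W/(n + δ)_W = 0.19/0.088 = 2.1591.
Ratio = (1.5079/2.1591)^0.7241 = 0.6984^0.7241 ≈ 0.7711

ratio ≈ 0.77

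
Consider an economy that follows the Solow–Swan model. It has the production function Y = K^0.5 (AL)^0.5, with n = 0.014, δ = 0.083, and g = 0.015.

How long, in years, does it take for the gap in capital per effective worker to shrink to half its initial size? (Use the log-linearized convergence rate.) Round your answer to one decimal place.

Near the steady state the convergence rate is λ = (1 − α)(n + g + δ).
λ = (1 − 0.5) × 0.112 = 0.5 × 0.112 = 0.0560
Half-life = ln 2 / λ = 0.6931 / 0.0560 ≈ 12.38 years

about 12.4 years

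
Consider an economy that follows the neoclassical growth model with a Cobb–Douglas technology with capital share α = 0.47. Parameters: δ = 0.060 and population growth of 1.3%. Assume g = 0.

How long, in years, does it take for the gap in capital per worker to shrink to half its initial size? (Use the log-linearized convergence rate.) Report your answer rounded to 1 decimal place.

t_½ ≈ 17.9 years

Near the steady state the convergence rate is λ = (1 − α)(n + δ).
λ = (1 − 0.47) × 0.073 = 0.53 × 0.073 = 0.03869
Half-life = ln 2 / λ = 0.6931 / 0.03869 ≈ 17.91 years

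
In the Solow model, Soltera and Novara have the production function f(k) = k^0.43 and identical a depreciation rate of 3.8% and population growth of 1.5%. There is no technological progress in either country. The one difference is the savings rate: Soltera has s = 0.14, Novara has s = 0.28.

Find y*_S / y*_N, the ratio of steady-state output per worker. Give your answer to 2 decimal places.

y*_S / y*_N ≈ 0.59

Steady-state y* = [s/(n + δ)]^(α/(1−α)), so the ratio is [ (s_S/(n + δ)_S) / (s_N/(n + δ)_N) ]^0.7544.
s_S/(n + δ)_S = 0.14/0.053 = 2.6415; s_N/(n + δ)_N = 0.28/0.053 = 5.2830.
Ratio = (2.6415/5.2830)^0.7544 = 0.5000^0.7544 ≈ 0.5928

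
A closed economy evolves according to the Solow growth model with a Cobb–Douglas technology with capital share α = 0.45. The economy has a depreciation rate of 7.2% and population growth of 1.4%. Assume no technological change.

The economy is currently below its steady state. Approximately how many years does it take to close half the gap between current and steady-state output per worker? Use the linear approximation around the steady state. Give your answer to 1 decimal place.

t_½ ≈ 14.7 years

Near the steady state the convergence rate is λ = (1 − α)(n + δ).
λ = (1 − 0.45) × 0.086 = 0.55 × 0.086 = 0.0473
Half-life = ln 2 / λ = 0.6931 / 0.0473 ≈ 14.65 years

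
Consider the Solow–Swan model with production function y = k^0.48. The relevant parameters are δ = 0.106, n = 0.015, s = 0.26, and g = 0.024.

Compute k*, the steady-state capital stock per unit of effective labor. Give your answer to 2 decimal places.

k* = 3.07

Steady state requires s·f(k) = (n + g + δ)·k, i.e. s·k^α = (n + g + δ)·k.
Dividing both sides by k: k^(1−α) = s / (n + g + δ).
k^0.52 = 0.26 / (0.015 + 0.024 + 0.106) = 0.26 / 0.145 = 1.7931
k* = 1.7931^(1/0.52) ≈ 3.0740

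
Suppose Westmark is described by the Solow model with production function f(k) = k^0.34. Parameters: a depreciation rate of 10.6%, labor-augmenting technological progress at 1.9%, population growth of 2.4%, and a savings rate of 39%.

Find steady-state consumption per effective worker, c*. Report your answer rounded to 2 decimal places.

c* = 1.00

Steady state requires s·f(k) = (n + g + δ)·k, i.e. s·k^α = (n + g + δ)·k.
Dividing both sides by k: k^(1−α) = s / (n + g + δ).
k^0.66 = 0.39 / (0.024 + 0.019 + 0.106) = 0.39 / 0.149 = 2.6174
k* = 2.6174^(1/0.66) ≈ 4.2967
y* = (k*)^α = 4.2967^0.34 ≈ 1.6416
c* = (1 − s)·y* = (1 − 0.39) × 1.6416 ≈ 1.0014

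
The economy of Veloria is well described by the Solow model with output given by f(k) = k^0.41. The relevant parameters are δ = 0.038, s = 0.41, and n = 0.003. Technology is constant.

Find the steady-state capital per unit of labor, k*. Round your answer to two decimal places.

In steady state, investment equals break-even investment: s·k^α = (n + δ)·k.
Rearranging, k^(1−α) = s / (n + δ).
k^0.59 = 0.41 / (0.003 + 0.038) = 0.41 / 0.041 = 10.0000
k* = 10.0000^(1/0.59) ≈ 49.5354

k* ≈ 49.54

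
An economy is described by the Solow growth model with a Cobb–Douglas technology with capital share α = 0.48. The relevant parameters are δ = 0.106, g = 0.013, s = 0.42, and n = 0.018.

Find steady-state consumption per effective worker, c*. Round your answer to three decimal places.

c* ≈ 1.631

At the steady state, Δk = 0, so s·k^α = (n + g + δ)·k.
Dividing both sides by k: k^(1−α) = s / (n + g + δ).
k^0.52 = 0.42 / (0.018 + 0.013 + 0.106) = 0.42 / 0.137 = 3.0657
k* = 3.0657^(1/0.52) ≈ 8.6225
y* = (k*)^α = 8.6225^0.48 ≈ 2.8126
c* = (1 − s)·y* = (1 − 0.42) × 2.8126 ≈ 1.6313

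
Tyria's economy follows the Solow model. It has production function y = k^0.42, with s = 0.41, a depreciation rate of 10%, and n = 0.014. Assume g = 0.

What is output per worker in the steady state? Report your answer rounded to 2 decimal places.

In steady state, investment equals break-even investment: s·k^α = (n + δ)·k.
Dividing both sides by k: k^(1−α) = s / (n + δ).
k^0.58 = 0.41 / (0.014 + 0.100) = 0.41 / 0.114 = 3.5965
k* = 3.5965^(1/0.58) ≈ 9.0869
y* = (k*)^α = 9.0869^0.42 ≈ 2.5266

y* ≈ 2.53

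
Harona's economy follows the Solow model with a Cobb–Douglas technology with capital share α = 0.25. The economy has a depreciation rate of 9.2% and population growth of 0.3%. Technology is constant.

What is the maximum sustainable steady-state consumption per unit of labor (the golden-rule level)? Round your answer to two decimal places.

At the golden rule, f'(k) = n + δ, so α·k^(α−1) = n + δ and k_gold = (α/(n + δ))^(1/(1−α)).
k_gold = (0.25/0.095)^(1/0.75) = 2.6316^1.3333 ≈ 3.6331
c_gold = f(k_gold) − (n + δ)·k_gold = 1.3806 − 0.095×3.6331 ≈ 1.0355

c_gold ≈ 1.04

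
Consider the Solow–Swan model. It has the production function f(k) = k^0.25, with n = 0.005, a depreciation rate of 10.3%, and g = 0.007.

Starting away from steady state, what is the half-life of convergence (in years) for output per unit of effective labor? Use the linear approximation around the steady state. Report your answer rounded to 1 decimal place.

half-life ≈ 8.0 years

Near the steady state the convergence rate is λ = (1 − α)(n + g + δ).
λ = (1 − 0.25) × 0.115 = 0.75 × 0.115 = 0.08625
Half-life = ln 2 / λ = 0.6931 / 0.08625 ≈ 8.04 years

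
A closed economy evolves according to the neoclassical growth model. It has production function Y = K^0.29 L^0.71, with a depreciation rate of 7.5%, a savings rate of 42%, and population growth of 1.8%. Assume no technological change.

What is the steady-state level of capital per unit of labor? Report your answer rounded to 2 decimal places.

k* = 8.36

At the steady state, Δk = 0, so s·k^α = (n + δ)·k.
Rearranging, k^(1−α) = s / (n + δ).
k^0.71 = 0.42 / (0.018 + 0.075) = 0.42 / 0.093 = 4.5161
k* = 4.5161^(1/0.71) ≈ 8.3599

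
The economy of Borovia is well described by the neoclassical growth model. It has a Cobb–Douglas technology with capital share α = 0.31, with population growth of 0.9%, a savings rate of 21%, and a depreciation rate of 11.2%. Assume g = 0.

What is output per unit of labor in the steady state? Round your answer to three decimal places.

y* = 1.281

Steady state requires s·f(k) = (n + δ)·k, i.e. s·k^α = (n + δ)·k.
Dividing both sides by k: k^(1−α) = s / (n + δ).
k^0.69 = 0.21 / (0.009 + 0.112) = 0.21 / 0.121 = 1.7355
k* = 1.7355^(1/0.69) ≈ 2.2233
y* = (k*)^α = 2.2233^0.31 ≈ 1.2811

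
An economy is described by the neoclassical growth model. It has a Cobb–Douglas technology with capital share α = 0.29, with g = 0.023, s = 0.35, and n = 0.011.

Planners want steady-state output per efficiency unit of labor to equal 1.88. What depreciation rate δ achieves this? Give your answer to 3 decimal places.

δ ≈ 0.041

In steady state, investment equals break-even investment: s·k^α = (n + g + δ)·k.
Since y* = [s/(n + g + δ)]^(α/(1−α)), we have s/(n + g + δ) = (y*)^((1−α)/α) = 1.88^2.4483 = 4.6905.
Therefore n + g + δ = s / 4.6905 = 0.35 / 4.6905 = 0.0746, so δ = 0.0746 − 0.034 = 0.0406.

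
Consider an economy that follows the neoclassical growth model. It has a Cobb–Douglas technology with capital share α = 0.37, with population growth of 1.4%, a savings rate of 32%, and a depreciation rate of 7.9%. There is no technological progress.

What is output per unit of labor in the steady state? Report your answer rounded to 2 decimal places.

y* ≈ 2.07

In steady state, investment equals break-even investment: s·k^α = (n + δ)·k.
Rearranging, k^(1−α) = s / (n + δ).
k^0.63 = 0.32 / (0.014 + 0.079) = 0.32 / 0.093 = 3.4409
k* = 3.4409^(1/0.63) ≈ 7.1098
y* = (k*)^α = 7.1098^0.37 ≈ 2.0663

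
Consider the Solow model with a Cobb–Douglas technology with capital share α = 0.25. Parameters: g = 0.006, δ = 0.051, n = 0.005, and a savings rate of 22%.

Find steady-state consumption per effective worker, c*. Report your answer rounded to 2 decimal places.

At the steady state, Δk = 0, so s·k^α = (n + g + δ)·k.
Rearranging, k^(1−α) = s / (n + g + δ).
k^0.75 = 0.22 / (0.005 + 0.006 + 0.051) = 0.22 / 0.062 = 3.5484
k* = 3.5484^(1/0.75) ≈ 5.4122
y* = (k*)^α = 5.4122^0.25 ≈ 1.5253
c* = (1 − s)·y* = (1 − 0.22) × 1.5253 ≈ 1.1897

c* ≈ 1.19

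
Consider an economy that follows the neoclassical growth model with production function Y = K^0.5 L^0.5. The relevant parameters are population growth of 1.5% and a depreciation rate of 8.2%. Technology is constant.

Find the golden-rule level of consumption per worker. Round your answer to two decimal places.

c_gold ≈ 2.58

At the golden rule, f'(k) = n + δ, so α·k^(α−1) = n + δ and k_gold = (α/(n + δ))^(1/(1−α)).
k_gold = (0.5/0.097)^(1/0.5) = 5.1546^2 ≈ 26.5699
c_gold = f(k_gold) − (n + δ)·k_gold = 5.1546 − 0.097×26.5699 ≈ 2.5773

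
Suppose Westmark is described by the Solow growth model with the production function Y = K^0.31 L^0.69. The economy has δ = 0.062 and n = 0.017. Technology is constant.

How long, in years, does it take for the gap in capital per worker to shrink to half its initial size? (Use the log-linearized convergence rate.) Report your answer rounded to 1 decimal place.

half-life ≈ 12.7 years

Near the steady state the convergence rate is λ = (1 − α)(n + δ).
λ = (1 − 0.31) × 0.079 = 0.69 × 0.079 = 0.05451
Half-life = ln 2 / λ = 0.6931 / 0.05451 ≈ 12.72 years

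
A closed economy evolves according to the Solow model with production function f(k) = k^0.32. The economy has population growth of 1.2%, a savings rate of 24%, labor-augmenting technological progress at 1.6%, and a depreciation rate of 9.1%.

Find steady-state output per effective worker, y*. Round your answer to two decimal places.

In steady state, investment equals break-even investment: s·k^α = (n + g + δ)·k.
Rearranging, k^(1−α) = s / (n + g + δ).
k^0.68 = 0.24 / (0.012 + 0.016 + 0.091) = 0.24 / 0.119 = 2.0168
k* = 2.0168^(1/0.68) ≈ 2.8057
y* = (k*)^α = 2.8057^0.32 ≈ 1.3911

y* = 1.39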